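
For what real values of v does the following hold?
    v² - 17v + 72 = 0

v = 8 or v = 9

Factor: (v - 9)(v - 8) = 0.
So v = 9 or v = 8.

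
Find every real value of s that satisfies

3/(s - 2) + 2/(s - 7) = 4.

s = 2.6723 or s = 7.5777

Multiply both sides by (s - 2)(s - 7):
3(s - 7) + 2(s - 2) = 4(s - 2)(s - 7).
Expand and collect terms: 4s² - 41s + 81 = 0.
By the quadratic formula, s = (41 ± √385) / 8, so s ≈ 7.5777 or s ≈ 2.6723.
Neither value makes a denominator zero (s ≠ 2, s ≠ 7), so both are valid.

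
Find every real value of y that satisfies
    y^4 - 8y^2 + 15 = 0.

y = -2.2361 or y = -1.7321 or y = 1.7321 or y = 2.2361

Let u = y^2. The equation becomes u^2 - 8u + 15 = 0.
Factor: (u - 3)(u - 5) = 0, so u = 3 or u = 5.
y^2 = 3 gives y = +/-sqrt(3) ~= +/-1.7321.
y^2 = 5 gives y = +/-sqrt(5) ~= +/-2.2361.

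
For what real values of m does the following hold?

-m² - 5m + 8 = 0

m = -6.2749 or m = 1.2749

Discriminant: (-5)² − 4·(-1)·8 = 57.
Quadratic formula: m = (5 ± √57) / (-2).
So m = -√(57)/2 - 5/2 ≈ -6.2749 or m = -5/2 + √(57)/2 ≈ 1.2749.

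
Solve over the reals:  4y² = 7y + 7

y = -0.7111 or y = 2.4611

Rearrange to standard form: 4y² - 7y - 7 = 0.
Discriminant: (-7)² − 4·4·(-7) = 161.
Quadratic formula: y = (7 ± √161) / 8.
So y = 7/8 + √(161)/8 ≈ 2.4611 or y = 7/8 - √(161)/8 ≈ -0.7111.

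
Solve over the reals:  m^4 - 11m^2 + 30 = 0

m = -2.4495 or m = -2.2361 or m = 2.2361 or m = 2.4495

Let u = m^2. The equation becomes u^2 - 11u + 30 = 0.
Factor: (u - 5)(u - 6) = 0, so u = 5 or u = 6.
m^2 = 5 gives m = +/-sqrt(5) ~= +/-2.2361.
m^2 = 6 gives m = +/-sqrt(6) ~= +/-2.4495.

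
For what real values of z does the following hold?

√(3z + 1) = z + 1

Square both sides: 3z + 1 = (z + 1)².
Expand and rearrange: z² - z = 0.
Solving gives z = 1 or z = 0.
Check each candidate in the original equation:
  z = 1: √(4) = 2, while z + 1 = 2 — valid.
  z = 0: √(1) = 1, while z + 1 = 1 — valid.

z = 0 or z = 1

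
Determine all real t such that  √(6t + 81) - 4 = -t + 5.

Isolate the radical: √(6t + 81) = -t + 9.
Square both sides: 6t + 81 = (-t + 9)².
Expand and rearrange: t² - 24t = 0.
Solving gives t = 24 or t = 0.
Check each candidate in the original equation:
  t = 24: √(225) = 15, while -t + 9 = -15 — extraneous.
  t = 0: √(81) = 9, while -t + 9 = 9 — valid.

t = 0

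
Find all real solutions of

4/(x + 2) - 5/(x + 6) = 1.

x = -9.217 or x = 0.217

Multiply both sides by (x + 2)(x + 6):
4(x + 6) - 5(x + 2) = (x + 2)(x + 6).
Expand and collect terms: x^2 + 9x - 2 = 0.
By the quadratic formula, x = (-9 +/- sqrt(89)) / 2, so x ~= 0.217 or x ~= -9.217.
Neither value makes a denominator zero (x != -2, x != -6), so both are valid.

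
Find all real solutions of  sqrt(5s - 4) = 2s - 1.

Square both sides: 5s - 4 = (2s - 1)^2.
Expand and rearrange: 4s^2 - 9s + 5 = 0.
Solving gives s = 1.25 or s = 1.
Check each candidate in the original equation:
  s = 1.25: sqrt(2.25) = 1.5, while 2s - 1 = 1.5 — valid.
  s = 1: sqrt(1) = 1, while 2s - 1 = 1 — valid.

s = 1 or s = 1.25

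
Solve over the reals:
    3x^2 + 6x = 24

Bring every term to one side: 3x^2 + 6x - 24 = 0.
Factor: 3(x - 2)(x + 4) = 0.
So x = 2 or x = -4.

x = -4 or x = 2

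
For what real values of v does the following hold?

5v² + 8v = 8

Rearrange to standard form: 5v² + 8v - 8 = 0.
Discriminant: (8)² − 4·5·(-8) = 224.
Quadratic formula: v = (-8 ± √224) / 10.
So v = -4/5 + 2·√(14)/5 ≈ 0.6967 or v = -2·√(14)/5 - 4/5 ≈ -2.2967.

v = -2.2967 or v = 0.6967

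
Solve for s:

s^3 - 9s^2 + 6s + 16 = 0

Possible rational roots are divisors of 16. Testing s = 2 gives 0, so (s - 2) is a factor.
Divide: s^3 - 9s^2 + 6s + 16 = (s - 2)(s^2 - 7s - 8).
Factor the quadratic: s = 8 or s = -1.

s = -1 or s = 2 or s = 8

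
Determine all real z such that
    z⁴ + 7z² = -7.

No real solutions.

Let u = z². The equation becomes u² + 7u + 7 = 0.
By the quadratic formula, u = -7/2 + √(21)/2 or u = -7/2 - √(21)/2.
z² = -7/2 + √(21)/2 < 0 has no real solution.
z² = -7/2 - √(21)/2 < 0 has no real solution.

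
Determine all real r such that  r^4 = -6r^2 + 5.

r = -0.8612 or r = 0.8612

Let u = r^2. The equation becomes u^2 + 6u - 5 = 0.
By the quadratic formula, u = -3 + sqrt(14) or u = -sqrt(14) - 3.
r^2 = -3 + sqrt(14) gives r = +/-sqrt(-3 + sqrt(14)) ~= +/-0.8612.
r^2 = -sqrt(14) - 3 < 0 has no real solution.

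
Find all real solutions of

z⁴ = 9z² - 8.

Let u = z². The equation becomes u² - 9u + 8 = 0.
Factor: (u - 8)(u - 1) = 0, so u = 8 or u = 1.
z² = 8 gives z = ±2·√(2) ≈ ±2.8284.
z² = 1 gives z = ±1.

z = -2.8284 or z = -1 or z = 1 or z = 2.8284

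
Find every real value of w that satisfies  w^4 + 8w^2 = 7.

w = -0.8921 or w = 0.8921

Let u = w^2. The equation becomes u^2 + 8u - 7 = 0.
By the quadratic formula, u = -4 + sqrt(23) or u = -sqrt(23) - 4.
w^2 = -4 + sqrt(23) gives w = +/-sqrt(-4 + sqrt(23)) ~= +/-0.8921.
w^2 = -sqrt(23) - 4 < 0 has no real solution.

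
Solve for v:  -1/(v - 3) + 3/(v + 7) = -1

v = -9.7823 or v = 3.7823

Multiply both sides by (v - 3)(v + 7):
-(v + 7) + 3(v - 3) = -(v - 3)(v + 7).
Expand and collect terms: -v^2 - 6v + 37 = 0.
By the quadratic formula, v = (6 +/- sqrt(184)) / -2, so v ~= -9.7823 or v ~= 3.7823.
Neither value makes a denominator zero (v != 3, v != -7), so both are valid.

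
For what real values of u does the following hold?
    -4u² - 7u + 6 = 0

Discriminant: (-7)² − 4·(-4)·6 = 145.
Quadratic formula: u = (7 ± √145) / (-8).
So u = -√(145)/8 - 7/8 ≈ -2.3802 or u = -7/8 + √(145)/8 ≈ 0.6302.

u = -2.3802 or u = 0.6302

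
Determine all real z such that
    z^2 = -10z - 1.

z = -9.899 or z = -0.101

Rearrange to standard form: z^2 + 10z + 1 = 0.
Discriminant: (10)^2 - 4*1*1 = 96.
Quadratic formula: z = (-10 +/- sqrt(96)) / 2.
So z = -5 + 2*sqrt(6) ~= -0.101 or z = -5 - 2*sqrt(6) ~= -9.899.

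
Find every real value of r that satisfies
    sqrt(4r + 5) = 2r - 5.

Square both sides: 4r + 5 = (2r - 5)^2.
Expand and rearrange: 4r^2 - 24r + 20 = 0.
Solving gives r = 5 or r = 1.
Check each candidate in the original equation:
  r = 5: sqrt(25) = 5, while 2r - 5 = 5 — valid.
  r = 1: sqrt(9) = 3, while 2r - 5 = -3 — extraneous.

r = 5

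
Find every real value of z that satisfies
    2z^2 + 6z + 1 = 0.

Discriminant: (6)^2 - 4*2*1 = 28.
Quadratic formula: z = (-6 +/- sqrt(28)) / 4.
So z = -3/2 + sqrt(7)/2 ~= -0.1771 or z = -3/2 - sqrt(7)/2 ~= -2.8229.

z = -2.8229 or z = -0.1771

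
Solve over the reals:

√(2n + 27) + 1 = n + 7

Isolate the radical: √(2n + 27) = n + 6.
Square both sides: 2n + 27 = (n + 6)².
Expand and rearrange: n² + 10n + 9 = 0.
Solving gives n = -1 or n = -9.
Check each candidate in the original equation:
  n = -1: √(25) = 5, while n + 6 = 5 — valid.
  n = -9: √(9) = 3, while n + 6 = -3 — extraneous.

n = -1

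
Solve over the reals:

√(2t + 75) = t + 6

Square both sides: 2t + 75 = (t + 6)².
Expand and rearrange: t² + 10t - 39 = 0.
Solving gives t = 3 or t = -13.
Check each candidate in the original equation:
  t = 3: √(81) = 9, while t + 6 = 9 — valid.
  t = -13: √(49) = 7, while t + 6 = -7 — extraneous.

t = 3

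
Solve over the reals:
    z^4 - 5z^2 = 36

z = -3 or z = 3

Let u = z^2. The equation becomes u^2 - 5u - 36 = 0.
Factor: (u + 4)(u - 9) = 0, so u = -4 or u = 9.
z^2 = -4 < 0 has no real solution.
z^2 = 9 gives z = +/-3.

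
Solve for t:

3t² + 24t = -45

t = -5 or t = -3

Bring every term to one side: 3t² + 24t + 45 = 0.
Factor: 3(t + 5)(t + 3) = 0.
So t = -5 or t = -3.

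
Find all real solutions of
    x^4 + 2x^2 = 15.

x = -1.7321 or x = 1.7321

Let u = x^2. The equation becomes u^2 + 2u - 15 = 0.
Factor: (u + 5)(u - 3) = 0, so u = -5 or u = 3.
x^2 = -5 < 0 has no real solution.
x^2 = 3 gives x = +/-sqrt(3) ~= +/-1.7321.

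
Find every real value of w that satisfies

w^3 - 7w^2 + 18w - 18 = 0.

w = 3

Possible rational roots are divisors of -18. Testing w = 3 gives 0, so (w - 3) is a factor.
Divide: w^3 - 7w^2 + 18w - 18 = (w - 3)(w^2 - 4w + 6).
The quadratic w^2 - 4w + 6 has discriminant -8 < 0, so no further real roots.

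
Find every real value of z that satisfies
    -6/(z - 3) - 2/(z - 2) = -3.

z = 2.1919 or z = 5.4748

Multiply both sides by (z - 3)(z - 2):
-6(z - 2) - 2(z - 3) = -3(z - 3)(z - 2).
Expand and collect terms: -3z² + 23z - 36 = 0.
By the quadratic formula, z = (-23 ± √97) / -6, so z ≈ 2.1919 or z ≈ 5.4748.
Neither value makes a denominator zero (z ≠ 3, z ≠ 2), so both are valid.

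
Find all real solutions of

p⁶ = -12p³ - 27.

Let u = p³. The equation becomes u² + 12u + 27 = 0.
Factor: (u + 3)(u + 9) = 0, so u = -3 or u = -9.
p³ = -3 gives p = -∛(3) ≈ -1.4422.
p³ = -9 gives p = -∛(9) ≈ -2.0801.

p = -2.0801 or p = -1.4422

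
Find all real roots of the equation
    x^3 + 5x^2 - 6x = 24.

Rearrange: x^3 + 5x^2 - 6x - 24 = 0.
Possible rational roots are divisors of -24. Testing x = -2 gives 0, so (x + 2) is a factor.
Divide: x^3 + 5x^2 - 6x - 24 = (x + 2)(x^2 + 3x - 12).
Apply the quadratic formula to x^2 + 3x - 12 = 0: x = (-3 +/- sqrt(57))/2, i.e. x ~= 2.2749 or x ~= -5.2749.

x = -5.2749 or x = -2 or x = 2.2749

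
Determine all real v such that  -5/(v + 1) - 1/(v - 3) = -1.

Multiply both sides by (v + 1)(v - 3):
-5(v - 3) - (v + 1) = -(v + 1)(v - 3).
Expand and collect terms: -v² + 8v - 11 = 0.
By the quadratic formula, v = (-8 ± √20) / -2, so v ≈ 1.7639 or v ≈ 6.2361.
Neither value makes a denominator zero (v ≠ -1, v ≠ 3), so both are valid.

v = 1.7639 or v = 6.2361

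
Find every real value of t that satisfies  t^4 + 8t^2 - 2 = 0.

Let u = t^2. The equation becomes u^2 + 8u - 2 = 0.
By the quadratic formula, u = -4 + 3*sqrt(2) or u = -3*sqrt(2) - 4.
t^2 = -4 + 3*sqrt(2) gives t = +/-sqrt(-4 + 3*sqrt(2)) ~= +/-0.4926.
t^2 = -3*sqrt(2) - 4 < 0 has no real solution.

t = -0.4926 or t = 0.4926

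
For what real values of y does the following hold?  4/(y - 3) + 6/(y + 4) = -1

y = -12.1521 or y = 1.1521

Multiply both sides by (y - 3)(y + 4):
4(y + 4) + 6(y - 3) = -(y - 3)(y + 4).
Expand and collect terms: -y² - 11y + 14 = 0.
By the quadratic formula, y = (11 ± √177) / -2, so y ≈ -12.1521 or y ≈ 1.1521.
Neither value makes a denominator zero (y ≠ 3, y ≠ -4), so both are valid.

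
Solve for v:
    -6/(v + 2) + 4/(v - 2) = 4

Multiply both sides by (v + 2)(v - 2):
-6(v - 2) + 4(v + 2) = 4(v + 2)(v - 2).
Expand and collect terms: 4v² + 2v - 36 = 0.
By the quadratic formula, v = (-2 ± √580) / 8, so v ≈ 2.7604 or v ≈ -3.2604.
Neither value makes a denominator zero (v ≠ -2, v ≠ 2), so both are valid.

v = -3.2604 or v = 2.7604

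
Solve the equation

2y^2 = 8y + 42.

Bring every term to one side: 2y^2 - 8y - 42 = 0.
Factor: 2(y + 3)(y - 7) = 0.
So y = -3 or y = 7.

y = -3 or y = 7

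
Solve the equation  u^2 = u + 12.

u = -3 or u = 4

Bring every term to one side: u^2 - u - 12 = 0.
Factor: (u + 3)(u - 4) = 0.
So u = -3 or u = 4.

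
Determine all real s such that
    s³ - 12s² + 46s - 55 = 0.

Possible rational roots are divisors of -55. Testing s = 5 gives 0, so (s - 5) is a factor.
Divide: s³ - 12s² + 46s - 55 = (s - 5)(s² - 7s + 11).
Apply the quadratic formula to s² - 7s + 11 = 0: s = (7 ± √5)/2, i.e. s ≈ 4.618 or s ≈ 2.382.

s = 2.382 or s = 4.618 or s = 5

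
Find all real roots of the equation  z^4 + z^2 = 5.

Let u = z^2. The equation becomes u^2 + u - 5 = 0.
By the quadratic formula, u = -1/2 + sqrt(21)/2 or u = -sqrt(21)/2 - 1/2.
z^2 = -1/2 + sqrt(21)/2 gives z = +/-sqrt(-1/2 + sqrt(21)/2) ~= +/-1.3384.
z^2 = -sqrt(21)/2 - 1/2 < 0 has no real solution.

z = -1.3384 or z = 1.3384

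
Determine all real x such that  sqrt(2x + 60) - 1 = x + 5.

x = 2

Isolate the radical: sqrt(2x + 60) = x + 6.
Square both sides: 2x + 60 = (x + 6)^2.
Expand and rearrange: x^2 + 10x - 24 = 0.
Solving gives x = 2 or x = -12.
Check each candidate in the original equation:
  x = 2: sqrt(64) = 8, while x + 6 = 8 — valid.
  x = -12: sqrt(36) = 6, while x + 6 = -6 — extraneous.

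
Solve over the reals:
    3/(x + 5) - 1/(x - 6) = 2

x = -3.4159 or x = 5.4159

Multiply both sides by (x + 5)(x - 6):
3(x - 6) - (x + 5) = 2(x + 5)(x - 6).
Expand and collect terms: 2x^2 - 4x - 37 = 0.
By the quadratic formula, x = (4 +/- sqrt(312)) / 4, so x ~= 5.4159 or x ~= -3.4159.
Neither value makes a denominator zero (x != -5, x != 6), so both are valid.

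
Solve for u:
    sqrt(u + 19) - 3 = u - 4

Isolate the radical: sqrt(u + 19) = u - 1.
Square both sides: u + 19 = (u - 1)^2.
Expand and rearrange: u^2 - 3u - 18 = 0.
Solving gives u = 6 or u = -3.
Check each candidate in the original equation:
  u = 6: sqrt(25) = 5, while u - 1 = 5 — valid.
  u = -3: sqrt(16) = 4, while u - 1 = -4 — extraneous.

u = 6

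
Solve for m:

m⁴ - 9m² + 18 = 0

Let u = m². The equation becomes u² - 9u + 18 = 0.
Factor: (u - 3)(u - 6) = 0, so u = 3 or u = 6.
m² = 3 gives m = ±√(3) ≈ ±1.7321.
m² = 6 gives m = ±√(6) ≈ ±2.4495.

m = -2.4495 or m = -1.7321 or m = 1.7321 or m = 2.4495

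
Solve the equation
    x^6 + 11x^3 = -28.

Let u = x^3. The equation becomes u^2 + 11u + 28 = 0.
Factor: (u + 4)(u + 7) = 0, so u = -4 or u = -7.
x^3 = -4 gives x = -(4)^(1/3) ~= -1.5874.
x^3 = -7 gives x = -(7)^(1/3) ~= -1.9129.

x = -1.9129 or x = -1.5874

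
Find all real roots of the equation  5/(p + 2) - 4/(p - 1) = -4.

Multiply both sides by (p + 2)(p - 1):
5(p - 1) - 4(p + 2) = -4(p + 2)(p - 1).
Expand and collect terms: -4p^2 - 5p + 21 = 0.
Factor or apply the quadratic formula: p = -3 or p = 1.75.
Neither value makes a denominator zero (p != -2, p != 1), so both are valid.

p = -3 or p = 1.75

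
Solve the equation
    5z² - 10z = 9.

Rearrange to standard form: 5z² - 10z - 9 = 0.
Discriminant: (-10)² − 4·5·(-9) = 280.
Quadratic formula: z = (10 ± √280) / 10.
So z = 1 + √(70)/5 ≈ 2.6733 or z = 1 - √(70)/5 ≈ -0.6733.

z = -0.6733 or z = 2.6733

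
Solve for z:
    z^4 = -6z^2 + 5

Let u = z^2. The equation becomes u^2 + 6u - 5 = 0.
By the quadratic formula, u = -3 + sqrt(14) or u = -sqrt(14) - 3.
z^2 = -3 + sqrt(14) gives z = +/-sqrt(-3 + sqrt(14)) ~= +/-0.8612.
z^2 = -sqrt(14) - 3 < 0 has no real solution.

z = -0.8612 or z = 0.8612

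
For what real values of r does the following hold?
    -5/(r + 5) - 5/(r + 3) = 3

r = -7.6103 or r = -3.723

Multiply both sides by (r + 5)(r + 3):
-5(r + 3) - 5(r + 5) = 3(r + 5)(r + 3).
Expand and collect terms: 3r^2 + 34r + 85 = 0.
By the quadratic formula, r = (-34 +/- sqrt(136)) / 6, so r ~= -3.723 or r ~= -7.6103.
Neither value makes a denominator zero (r != -5, r != -3), so both are valid.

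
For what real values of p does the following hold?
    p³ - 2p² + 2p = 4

Rearrange: p³ - 2p² + 2p - 4 = 0.
Possible rational roots are divisors of -4. Testing p = 2 gives 0, so (p - 2) is a factor.
Divide: p³ - 2p² + 2p - 4 = (p - 2)(p² + 2).
The quadratic p² + 2 has discriminant -8 < 0, so no further real roots.

p = 2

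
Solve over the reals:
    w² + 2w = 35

w = -7 or w = 5

Bring every term to one side: w² + 2w - 35 = 0.
Factor: (w + 7)(w - 5) = 0.
So w = -7 or w = 5.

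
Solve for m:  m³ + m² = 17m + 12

m = -4.3028 or m = -0.6972 or m = 4

Rearrange: m³ + m² - 17m - 12 = 0.
Possible rational roots are divisors of -12. Testing m = 4 gives 0, so (m - 4) is a factor.
Divide: m³ + m² - 17m - 12 = (m - 4)(m² + 5m + 3).
Apply the quadratic formula to m² + 5m + 3 = 0: m = (-5 ± √13)/2, i.e. m ≈ -0.6972 or m ≈ -4.3028.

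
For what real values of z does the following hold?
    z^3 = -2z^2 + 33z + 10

z = -6.7016 or z = -0.2984 or z = 5

Rearrange: z^3 + 2z^2 - 33z - 10 = 0.
Possible rational roots are divisors of -10. Testing z = 5 gives 0, so (z - 5) is a factor.
Divide: z^3 + 2z^2 - 33z - 10 = (z - 5)(z^2 + 7z + 2).
Apply the quadratic formula to z^2 + 7z + 2 = 0: z = (-7 +/- sqrt(41))/2, i.e. z ~= -0.2984 or z ~= -6.7016.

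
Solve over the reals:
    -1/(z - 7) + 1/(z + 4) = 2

Multiply both sides by (z - 7)(z + 4):
-(z + 4) + (z - 7) = 2(z - 7)(z + 4).
Expand and collect terms: 2z^2 - 6z - 45 = 0.
By the quadratic formula, z = (6 +/- sqrt(396)) / 4, so z ~= 6.4749 or z ~= -3.4749.
Neither value makes a denominator zero (z != 7, z != -4), so both are valid.

z = -3.4749 or z = 6.4749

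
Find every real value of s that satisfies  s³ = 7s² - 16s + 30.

Rearrange: s³ - 7s² + 16s - 30 = 0.
Possible rational roots are divisors of -30. Testing s = 5 gives 0, so (s - 5) is a factor.
Divide: s³ - 7s² + 16s - 30 = (s - 5)(s² - 2s + 6).
The quadratic s² - 2s + 6 has discriminant -20 < 0, so no further real roots.

s = 5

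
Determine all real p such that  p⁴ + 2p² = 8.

Let u = p². The equation becomes u² + 2u - 8 = 0.
Factor: (u + 4)(u - 2) = 0, so u = -4 or u = 2.
p² = -4 < 0 has no real solution.
p² = 2 gives p = ±√(2) ≈ ±1.4142.

p = -1.4142 or p = 1.4142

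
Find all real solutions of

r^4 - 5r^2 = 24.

Let u = r^2. The equation becomes u^2 - 5u - 24 = 0.
Factor: (u - 8)(u + 3) = 0, so u = 8 or u = -3.
r^2 = 8 gives r = +/-2*sqrt(2) ~= +/-2.8284.
r^2 = -3 < 0 has no real solution.

r = -2.8284 or r = 2.8284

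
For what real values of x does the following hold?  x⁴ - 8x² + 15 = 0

x = -2.2361 or x = -1.7321 or x = 1.7321 or x = 2.2361

Let u = x². The equation becomes u² - 8u + 15 = 0.
Factor: (u - 3)(u - 5) = 0, so u = 3 or u = 5.
x² = 3 gives x = ±√(3) ≈ ±1.7321.
x² = 5 gives x = ±√(5) ≈ ±2.2361.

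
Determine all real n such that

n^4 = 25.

n = -2.2361 or n = 2.2361

Let u = n^2. The equation becomes u^2 - 25 = 0.
Factor: (u - 5)(u + 5) = 0, so u = 5 or u = -5.
n^2 = 5 gives n = +/-sqrt(5) ~= +/-2.2361.
n^2 = -5 < 0 has no real solution.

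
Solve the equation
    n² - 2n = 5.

n = -1.4495 or n = 3.4495

Rearrange to standard form: n² - 2n - 5 = 0.
Discriminant: (-2)² − 4·1·(-5) = 24.
Quadratic formula: n = (2 ± √24) / 2.
So n = 1 + √(6) ≈ 3.4495 or n = 1 - √(6) ≈ -1.4495.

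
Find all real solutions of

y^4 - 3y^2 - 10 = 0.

y = -2.2361 or y = 2.2361

Let u = y^2. The equation becomes u^2 - 3u - 10 = 0.
Factor: (u + 2)(u - 5) = 0, so u = -2 or u = 5.
y^2 = -2 < 0 has no real solution.
y^2 = 5 gives y = +/-sqrt(5) ~= +/-2.2361.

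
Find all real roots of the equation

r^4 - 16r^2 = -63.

Let u = r^2. The equation becomes u^2 - 16u + 63 = 0.
Factor: (u - 7)(u - 9) = 0, so u = 7 or u = 9.
r^2 = 7 gives r = +/-sqrt(7) ~= +/-2.6458.
r^2 = 9 gives r = +/-3.

r = -3 or r = -2.6458 or r = 2.6458 or r = 3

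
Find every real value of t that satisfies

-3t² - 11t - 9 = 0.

t = -2.4343 or t = -1.2324

Discriminant: (-11)² − 4·(-3)·(-9) = 13.
Quadratic formula: t = (11 ± √13) / (-6).
So t = -11/6 - √(13)/6 ≈ -2.4343 or t = -11/6 + √(13)/6 ≈ -1.2324.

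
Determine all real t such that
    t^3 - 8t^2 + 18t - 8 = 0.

Possible rational roots are divisors of -8. Testing t = 4 gives 0, so (t - 4) is a factor.
Divide: t^3 - 8t^2 + 18t - 8 = (t - 4)(t^2 - 4t + 2).
Apply the quadratic formula to t^2 - 4t + 2 = 0: t = (4 +/- sqrt(8))/2, i.e. t ~= 3.4142 or t ~= 0.5858.

t = 0.5858 or t = 3.4142 or t = 4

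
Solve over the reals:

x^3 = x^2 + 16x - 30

Rearrange: x^3 - x^2 - 16x + 30 = 0.
Possible rational roots are divisors of 30. Testing x = 3 gives 0, so (x - 3) is a factor.
Divide: x^3 - x^2 - 16x + 30 = (x - 3)(x^2 + 2x - 10).
Apply the quadratic formula to x^2 + 2x - 10 = 0: x = (-2 +/- sqrt(44))/2, i.e. x ~= 2.3166 or x ~= -4.3166.

x = -4.3166 or x = 2.3166 or x = 3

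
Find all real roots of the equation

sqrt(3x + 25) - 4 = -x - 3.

Isolate the radical: sqrt(3x + 25) = -x + 1.
Square both sides: 3x + 25 = (-x + 1)^2.
Expand and rearrange: x^2 - 5x - 24 = 0.
Solving gives x = 8 or x = -3.
Check each candidate in the original equation:
  x = 8: sqrt(49) = 7, while -x + 1 = -7 — extraneous.
  x = -3: sqrt(16) = 4, while -x + 1 = 4 — valid.

x = -3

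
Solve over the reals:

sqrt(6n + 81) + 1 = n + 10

n = 0

Isolate the radical: sqrt(6n + 81) = n + 9.
Square both sides: 6n + 81 = (n + 9)^2.
Expand and rearrange: n^2 + 12n = 0.
Solving gives n = 0 or n = -12.
Check each candidate in the original equation:
  n = 0: sqrt(81) = 9, while n + 9 = 9 — valid.
  n = -12: sqrt(9) = 3, while n + 9 = -3 — extraneous.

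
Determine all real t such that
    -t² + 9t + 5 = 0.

t = -0.5249 or t = 9.5249

Discriminant: (9)² − 4·(-1)·5 = 101.
Quadratic formula: t = (-9 ± √101) / (-2).
So t = 9/2 - √(101)/2 ≈ -0.5249 or t = 9/2 + √(101)/2 ≈ 9.5249.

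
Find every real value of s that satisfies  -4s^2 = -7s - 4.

s = -0.4538 or s = 2.2038

Rearrange to standard form: -4s^2 + 7s + 4 = 0.
Discriminant: (7)^2 - 4*(-4)*4 = 113.
Quadratic formula: s = (-7 +/- sqrt(113)) / (-8).
So s = 7/8 - sqrt(113)/8 ~= -0.4538 or s = 7/8 + sqrt(113)/8 ~= 2.2038.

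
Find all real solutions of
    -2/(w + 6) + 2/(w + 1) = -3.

Multiply both sides by (w + 6)(w + 1):
-2(w + 1) + 2(w + 6) = -3(w + 6)(w + 1).
Expand and collect terms: -3w² - 21w - 28 = 0.
By the quadratic formula, w = (21 ± √105) / -6, so w ≈ -5.2078 or w ≈ -1.7922.
Neither value makes a denominator zero (w ≠ -6, w ≠ -1), so both are valid.

w = -5.2078 or w = -1.7922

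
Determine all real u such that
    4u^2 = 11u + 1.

Rearrange to standard form: 4u^2 - 11u - 1 = 0.
Discriminant: (-11)^2 - 4*4*(-1) = 137.
Quadratic formula: u = (11 +/- sqrt(137)) / 8.
So u = 11/8 + sqrt(137)/8 ~= 2.8381 or u = 11/8 - sqrt(137)/8 ~= -0.0881.

u = -0.0881 or u = 2.8381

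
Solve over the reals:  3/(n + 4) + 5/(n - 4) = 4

n = -3.3589 or n = 5.3589

Multiply both sides by (n + 4)(n - 4):
3(n - 4) + 5(n + 4) = 4(n + 4)(n - 4).
Expand and collect terms: 4n² - 8n - 72 = 0.
By the quadratic formula, n = (8 ± √1216) / 8, so n ≈ 5.3589 or n ≈ -3.3589.
Neither value makes a denominator zero (n ≠ -4, n ≠ 4), so both are valid.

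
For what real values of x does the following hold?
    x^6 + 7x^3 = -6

x = -1.8171 or x = -1

Let u = x^3. The equation becomes u^2 + 7u + 6 = 0.
Factor: (u + 6)(u + 1) = 0, so u = -6 or u = -1.
x^3 = -6 gives x = -(6)^(1/3) ~= -1.8171.
x^3 = -1 gives x = -1.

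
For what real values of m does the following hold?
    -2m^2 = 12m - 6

m = -6.4641 or m = 0.4641

Rearrange to standard form: -2m^2 - 12m + 6 = 0.
Discriminant: (-12)^2 - 4*(-2)*6 = 192.
Quadratic formula: m = (12 +/- sqrt(192)) / (-4).
So m = -2*sqrt(3) - 3 ~= -6.4641 or m = -3 + 2*sqrt(3) ~= 0.4641.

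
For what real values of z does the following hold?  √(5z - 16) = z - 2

Square both sides: 5z - 16 = (z - 2)².
Expand and rearrange: z² - 9z + 20 = 0.
Solving gives z = 5 or z = 4.
Check each candidate in the original equation:
  z = 5: √(9) = 3, while z - 2 = 3 — valid.
  z = 4: √(4) = 2, while z - 2 = 2 — valid.

z = 4 or z = 5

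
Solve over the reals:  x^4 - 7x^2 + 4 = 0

Let u = x^2. The equation becomes u^2 - 7u + 4 = 0.
By the quadratic formula, u = sqrt(33)/2 + 7/2 or u = 7/2 - sqrt(33)/2.
x^2 = sqrt(33)/2 + 7/2 gives x = +/-sqrt(sqrt(33)/2 + 7/2) ~= +/-2.5243.
x^2 = 7/2 - sqrt(33)/2 gives x = +/-sqrt(7/2 - sqrt(33)/2) ~= +/-0.7923.

x = -2.5243 or x = -0.7923 or x = 0.7923 or x = 2.5243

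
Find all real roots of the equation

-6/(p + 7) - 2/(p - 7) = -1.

p = -2.0828 or p = 10.0828

Multiply both sides by (p + 7)(p - 7):
-6(p - 7) - 2(p + 7) = -(p + 7)(p - 7).
Expand and collect terms: -p^2 + 8p + 21 = 0.
By the quadratic formula, p = (-8 +/- sqrt(148)) / -2, so p ~= -2.0828 or p ~= 10.0828.
Neither value makes a denominator zero (p != -7, p != 7), so both are valid.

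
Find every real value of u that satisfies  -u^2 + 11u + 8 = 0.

Discriminant: (11)^2 - 4*(-1)*8 = 153.
Quadratic formula: u = (-11 +/- sqrt(153)) / (-2).
So u = 11/2 - 3*sqrt(17)/2 ~= -0.6847 or u = 11/2 + 3*sqrt(17)/2 ~= 11.6847.

u = -0.6847 or u = 11.6847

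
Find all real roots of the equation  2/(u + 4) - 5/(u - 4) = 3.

Multiply both sides by (u + 4)(u - 4):
2(u - 4) - 5(u + 4) = 3(u + 4)(u - 4).
Expand and collect terms: 3u² + 3u - 20 = 0.
By the quadratic formula, u = (-3 ± √249) / 6, so u ≈ 2.13 or u ≈ -3.13.
Neither value makes a denominator zero (u ≠ -4, u ≠ 4), so both are valid.

u = -3.13 or u = 2.13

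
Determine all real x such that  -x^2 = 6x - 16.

Bring every term to one side: -x^2 - 6x + 16 = 0.
Factor: -1(x + 8)(x - 2) = 0.
So x = -8 or x = 2.

x = -8 or x = 2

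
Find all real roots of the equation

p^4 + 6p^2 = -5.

No real solutions.

Let u = p^2. The equation becomes u^2 + 6u + 5 = 0.
Factor: (u + 5)(u + 1) = 0, so u = -5 or u = -1.
p^2 = -5 < 0 has no real solution.
p^2 = -1 < 0 has no real solution.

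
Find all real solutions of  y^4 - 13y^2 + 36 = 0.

Let u = y^2. The equation becomes u^2 - 13u + 36 = 0.
Factor: (u - 4)(u - 9) = 0, so u = 4 or u = 9.
y^2 = 4 gives y = +/-2.
y^2 = 9 gives y = +/-3.

y = -3 or y = -2 or y = 2 or y = 3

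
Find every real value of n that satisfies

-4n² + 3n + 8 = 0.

Discriminant: (3)² − 4·(-4)·8 = 137.
Quadratic formula: n = (-3 ± √137) / (-8).
So n = 3/8 - √(137)/8 ≈ -1.0881 or n = 3/8 + √(137)/8 ≈ 1.8381.

n = -1.0881 or n = 1.8381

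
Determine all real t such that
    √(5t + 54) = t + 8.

Square both sides: 5t + 54 = (t + 8)².
Expand and rearrange: t² + 11t + 10 = 0.
Solving gives t = -1 or t = -10.
Check each candidate in the original equation:
  t = -1: √(49) = 7, while t + 8 = 7 — valid.
  t = -10: √(4) = 2, while t + 8 = -2 — extraneous.

t = -1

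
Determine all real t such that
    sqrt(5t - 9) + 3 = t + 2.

Isolate the radical: sqrt(5t - 9) = t - 1.
Square both sides: 5t - 9 = (t - 1)^2.
Expand and rearrange: t^2 - 7t + 10 = 0.
Solving gives t = 5 or t = 2.
Check each candidate in the original equation:
  t = 5: sqrt(16) = 4, while t - 1 = 4 — valid.
  t = 2: sqrt(1) = 1, while t - 1 = 1 — valid.

t = 2 or t = 5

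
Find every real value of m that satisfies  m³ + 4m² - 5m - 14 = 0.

Possible rational roots are divisors of -14. Testing m = 2 gives 0, so (m - 2) is a factor.
Divide: m³ + 4m² - 5m - 14 = (m - 2)(m² + 6m + 7).
Apply the quadratic formula to m² + 6m + 7 = 0: m = (-6 ± √8)/2, i.e. m ≈ -1.5858 or m ≈ -4.4142.

m = -4.4142 or m = -1.5858 or m = 2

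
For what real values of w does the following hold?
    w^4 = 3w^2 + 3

Let u = w^2. The equation becomes u^2 - 3u - 3 = 0.
By the quadratic formula, u = 3/2 + sqrt(21)/2 or u = 3/2 - sqrt(21)/2.
w^2 = 3/2 + sqrt(21)/2 gives w = +/-sqrt(3/2 + sqrt(21)/2) ~= +/-1.9471.
w^2 = 3/2 - sqrt(21)/2 < 0 has no real solution.

w = -1.9471 or w = 1.9471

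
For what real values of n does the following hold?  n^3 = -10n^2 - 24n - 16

Rearrange: n^3 + 10n^2 + 24n + 16 = 0.
Possible rational roots are divisors of 16. Testing n = -2 gives 0, so (n + 2) is a factor.
Divide: n^3 + 10n^2 + 24n + 16 = (n + 2)(n^2 + 8n + 8).
Apply the quadratic formula to n^2 + 8n + 8 = 0: n = (-8 +/- sqrt(32))/2, i.e. n ~= -1.1716 or n ~= -6.8284.

n = -6.8284 or n = -2 or n = -1.1716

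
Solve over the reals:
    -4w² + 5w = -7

w = -0.8381 or w = 2.0881

Rearrange to standard form: -4w² + 5w + 7 = 0.
Discriminant: (5)² − 4·(-4)·7 = 137.
Quadratic formula: w = (-5 ± √137) / (-8).
So w = 5/8 - √(137)/8 ≈ -0.8381 or w = 5/8 + √(137)/8 ≈ 2.0881.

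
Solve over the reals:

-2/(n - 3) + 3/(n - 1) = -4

n = 0.3698 or n = 3.3802

Multiply both sides by (n - 3)(n - 1):
-2(n - 1) + 3(n - 3) = -4(n - 3)(n - 1).
Expand and collect terms: -4n² + 15n - 5 = 0.
By the quadratic formula, n = (-15 ± √145) / -8, so n ≈ 0.3698 or n ≈ 3.3802.
Neither value makes a denominator zero (n ≠ 3, n ≠ 1), so both are valid.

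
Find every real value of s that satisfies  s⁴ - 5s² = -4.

Let u = s². The equation becomes u² - 5u + 4 = 0.
Factor: (u - 1)(u - 4) = 0, so u = 1 or u = 4.
s² = 1 gives s = ±1.
s² = 4 gives s = ±2.

s = -2 or s = -1 or s = 1 or s = 2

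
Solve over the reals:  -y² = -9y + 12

y = 1.6277 or y = 7.3723

Rearrange to standard form: -y² + 9y - 12 = 0.
Discriminant: (9)² − 4·(-1)·(-12) = 33.
Quadratic formula: y = (-9 ± √33) / (-2).
So y = 9/2 - √(33)/2 ≈ 1.6277 or y = √(33)/2 + 9/2 ≈ 7.3723.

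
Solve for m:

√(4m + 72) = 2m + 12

Square both sides: 4m + 72 = (2m + 12)².
Expand and rearrange: 4m² + 44m + 72 = 0.
Solving gives m = -2 or m = -9.
Check each candidate in the original equation:
  m = -2: √(64) = 8, while 2m + 12 = 8 — valid.
  m = -9: √(36) = 6, while 2m + 12 = -6 — extraneous.

m = -2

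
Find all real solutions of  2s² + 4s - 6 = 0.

s = -3 or s = 1

Factor: 2(s - 1)(s + 3) = 0.
So s = 1 or s = -3.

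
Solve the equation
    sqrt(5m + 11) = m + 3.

Square both sides: 5m + 11 = (m + 3)^2.
Expand and rearrange: m^2 + m - 2 = 0.
Solving gives m = 1 or m = -2.
Check each candidate in the original equation:
  m = 1: sqrt(16) = 4, while m + 3 = 4 — valid.
  m = -2: sqrt(1) = 1, while m + 3 = 1 — valid.

m = -2 or m = 1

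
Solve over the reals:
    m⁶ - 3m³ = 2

m = -0.825 or m = 1.5271

Let u = m³. The equation becomes u² - 3u - 2 = 0.
By the quadratic formula, u = 3/2 + √(17)/2 or u = 3/2 - √(17)/2.
m³ = 3/2 + √(17)/2 gives m = ∛(3/2 + √(17)/2) ≈ 1.5271.
m³ = 3/2 - √(17)/2 gives m = -∛(-3/2 + √(17)/2) ≈ -0.825.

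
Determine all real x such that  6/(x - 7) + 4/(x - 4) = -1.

Multiply both sides by (x - 7)(x - 4):
6(x - 4) + 4(x - 7) = -(x - 7)(x - 4).
Expand and collect terms: -x² + x + 24 = 0.
By the quadratic formula, x = (-1 ± √97) / -2, so x ≈ -4.4244 or x ≈ 5.4244.
Neither value makes a denominator zero (x ≠ 7, x ≠ 4), so both are valid.

x = -4.4244 or x = 5.4244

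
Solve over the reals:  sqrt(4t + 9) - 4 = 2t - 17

t = 10

Isolate the radical: sqrt(4t + 9) = 2t - 13.
Square both sides: 4t + 9 = (2t - 13)^2.
Expand and rearrange: 4t^2 - 56t + 160 = 0.
Solving gives t = 10 or t = 4.
Check each candidate in the original equation:
  t = 10: sqrt(49) = 7, while 2t - 13 = 7 — valid.
  t = 4: sqrt(25) = 5, while 2t - 13 = -5 — extraneous.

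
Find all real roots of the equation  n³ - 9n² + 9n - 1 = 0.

n = 0.127 or n = 1 or n = 7.873

Possible rational roots are divisors of -1. Testing n = 1 gives 0, so (n - 1) is a factor.
Divide: n³ - 9n² + 9n - 1 = (n - 1)(n² - 8n + 1).
Apply the quadratic formula to n² - 8n + 1 = 0: n = (8 ± √60)/2, i.e. n ≈ 7.873 or n ≈ 0.127.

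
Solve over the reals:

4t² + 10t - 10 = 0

t = -3.2656 or t = 0.7656

Discriminant: (10)² − 4·4·(-10) = 260.
Quadratic formula: t = (-10 ± √260) / 8.
So t = -5/4 + √(65)/4 ≈ 0.7656 or t = -√(65)/4 - 5/4 ≈ -3.2656.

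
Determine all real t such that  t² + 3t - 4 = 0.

t = -4 or t = 1

Factor: (t - 1)(t + 4) = 0.
So t = 1 or t = -4.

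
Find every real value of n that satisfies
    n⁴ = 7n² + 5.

n = -2.7665 or n = 2.7665

Let u = n². The equation becomes u² - 7u - 5 = 0.
By the quadratic formula, u = 7/2 + √(69)/2 or u = 7/2 - √(69)/2.
n² = 7/2 + √(69)/2 gives n = ±√(7/2 + √(69)/2) ≈ ±2.7665.
n² = 7/2 - √(69)/2 < 0 has no real solution.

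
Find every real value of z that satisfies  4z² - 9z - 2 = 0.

z = -0.2038 or z = 2.4538

Discriminant: (-9)² − 4·4·(-2) = 113.
Quadratic formula: z = (9 ± √113) / 8.
So z = 9/8 + √(113)/8 ≈ 2.4538 or z = 9/8 - √(113)/8 ≈ -0.2038.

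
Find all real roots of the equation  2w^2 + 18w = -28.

w = -7 or w = -2

Bring every term to one side: 2w^2 + 18w + 28 = 0.
Factor: 2(w + 7)(w + 2) = 0.
So w = -7 or w = -2.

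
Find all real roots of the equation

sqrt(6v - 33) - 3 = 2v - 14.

v = 5.5 or v = 7

Isolate the radical: sqrt(6v - 33) = 2v - 11.
Square both sides: 6v - 33 = (2v - 11)^2.
Expand and rearrange: 4v^2 - 50v + 154 = 0.
Solving gives v = 7 or v = 5.5.
Check each candidate in the original equation:
  v = 7: sqrt(9) = 3, while 2v - 11 = 3 — valid.
  v = 5.5: sqrt(0) = 0, while 2v - 11 = 0 — valid.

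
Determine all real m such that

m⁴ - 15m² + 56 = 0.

m = -2.8284 or m = -2.6458 or m = 2.6458 or m = 2.8284

Let u = m². The equation becomes u² - 15u + 56 = 0.
Factor: (u - 8)(u - 7) = 0, so u = 8 or u = 7.
m² = 8 gives m = ±2·√(2) ≈ ±2.8284.
m² = 7 gives m = ±√(7) ≈ ±2.6458.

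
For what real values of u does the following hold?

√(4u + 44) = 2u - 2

u = 5

Square both sides: 4u + 44 = (2u - 2)².
Expand and rearrange: 4u² - 12u - 40 = 0.
Solving gives u = 5 or u = -2.
Check each candidate in the original equation:
  u = 5: √(64) = 8, while 2u - 2 = 8 — valid.
  u = -2: √(36) = 6, while 2u - 2 = -6 — extraneous.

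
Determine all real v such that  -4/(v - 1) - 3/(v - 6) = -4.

Multiply both sides by (v - 1)(v - 6):
-4(v - 6) - 3(v - 1) = -4(v - 1)(v - 6).
Expand and collect terms: -4v^2 + 35v - 51 = 0.
By the quadratic formula, v = (-35 +/- sqrt(409)) / -8, so v ~= 1.847 or v ~= 6.903.
Neither value makes a denominator zero (v != 1, v != 6), so both are valid.

v = 1.847 or v = 6.903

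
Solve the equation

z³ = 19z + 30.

Rearrange: z³ - 19z - 30 = 0.
Possible rational roots are divisors of -30. Testing z = -3 gives 0, so (z + 3) is a factor.
Divide: z³ - 19z - 30 = (z + 3)(z² - 3z - 10).
Factor the quadratic: z = 5 or z = -2.

z = -3 or z = -2 or z = 5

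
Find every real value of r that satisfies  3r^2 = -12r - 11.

r = -2.5774 or r = -1.4226

Rearrange to standard form: 3r^2 + 12r + 11 = 0.
Discriminant: (12)^2 - 4*3*11 = 12.
Quadratic formula: r = (-12 +/- sqrt(12)) / 6.
So r = -2 + sqrt(3)/3 ~= -1.4226 or r = -2 - sqrt(3)/3 ~= -2.5774.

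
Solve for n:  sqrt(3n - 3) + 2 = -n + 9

Isolate the radical: sqrt(3n - 3) = -n + 7.
Square both sides: 3n - 3 = (-n + 7)^2.
Expand and rearrange: n^2 - 17n + 52 = 0.
Solving gives n = 13 or n = 4.
Check each candidate in the original equation:
  n = 13: sqrt(36) = 6, while -n + 7 = -6 — extraneous.
  n = 4: sqrt(9) = 3, while -n + 7 = 3 — valid.

n = 4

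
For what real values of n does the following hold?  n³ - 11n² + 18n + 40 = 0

Possible rational roots are divisors of 40. Testing n = 4 gives 0, so (n - 4) is a factor.
Divide: n³ - 11n² + 18n + 40 = (n - 4)(n² - 7n - 10).
Apply the quadratic formula to n² - 7n - 10 = 0: n = (7 ± √89)/2, i.e. n ≈ 8.217 or n ≈ -1.217.

n = -1.217 or n = 4 or n = 8.217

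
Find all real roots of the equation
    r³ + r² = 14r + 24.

Rearrange: r³ + r² - 14r - 24 = 0.
Possible rational roots are divisors of -24. Testing r = -3 gives 0, so (r + 3) is a factor.
Divide: r³ + r² - 14r - 24 = (r + 3)(r² - 2r - 8).
Factor the quadratic: r = 4 or r = -2.

r = -3 or r = -2 or r = 4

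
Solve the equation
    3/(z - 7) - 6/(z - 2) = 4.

Multiply both sides by (z - 7)(z - 2):
3(z - 2) - 6(z - 7) = 4(z - 7)(z - 2).
Expand and collect terms: 4z² - 33z + 20 = 0.
By the quadratic formula, z = (33 ± √769) / 8, so z ≈ 7.5914 or z ≈ 0.6586.
Neither value makes a denominator zero (z ≠ 7, z ≠ 2), so both are valid.

z = 0.6586 or z = 7.5914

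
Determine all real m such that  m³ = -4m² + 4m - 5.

Rearrange: m³ + 4m² - 4m + 5 = 0.
Possible rational roots are divisors of 5. Testing m = -5 gives 0, so (m + 5) is a factor.
Divide: m³ + 4m² - 4m + 5 = (m + 5)(m² - m + 1).
The quadratic m² - m + 1 has discriminant -3 < 0, so no further real roots.

m = -5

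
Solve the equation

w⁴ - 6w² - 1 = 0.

Let u = w². The equation becomes u² - 6u - 1 = 0.
By the quadratic formula, u = 3 + √(10) or u = 3 - √(10).
w² = 3 + √(10) gives w = ±√(3 + √(10)) ≈ ±2.4824.
w² = 3 - √(10) < 0 has no real solution.

w = -2.4824 or w = 2.4824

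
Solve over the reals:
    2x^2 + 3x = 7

Rearrange to standard form: 2x^2 + 3x - 7 = 0.
Discriminant: (3)^2 - 4*2*(-7) = 65.
Quadratic formula: x = (-3 +/- sqrt(65)) / 4.
So x = -3/4 + sqrt(65)/4 ~= 1.2656 or x = -sqrt(65)/4 - 3/4 ~= -2.7656.

x = -2.7656 or x = 1.2656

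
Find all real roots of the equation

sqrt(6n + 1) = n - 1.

n = 8

Square both sides: 6n + 1 = (n - 1)^2.
Expand and rearrange: n^2 - 8n = 0.
Solving gives n = 8 or n = 0.
Check each candidate in the original equation:
  n = 8: sqrt(49) = 7, while n - 1 = 7 — valid.
  n = 0: sqrt(1) = 1, while n - 1 = -1 — extraneous.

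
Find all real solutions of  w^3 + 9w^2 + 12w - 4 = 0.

Possible rational roots are divisors of -4. Testing w = -2 gives 0, so (w + 2) is a factor.
Divide: w^3 + 9w^2 + 12w - 4 = (w + 2)(w^2 + 7w - 2).
Apply the quadratic formula to w^2 + 7w - 2 = 0: w = (-7 +/- sqrt(57))/2, i.e. w ~= 0.2749 or w ~= -7.2749.

w = -7.2749 or w = -2 or w = 0.2749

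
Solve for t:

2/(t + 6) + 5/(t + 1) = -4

t = -6.6423 or t = -2.1077

Multiply both sides by (t + 6)(t + 1):
2(t + 1) + 5(t + 6) = -4(t + 6)(t + 1).
Expand and collect terms: -4t^2 - 35t - 56 = 0.
By the quadratic formula, t = (35 +/- sqrt(329)) / -8, so t ~= -6.6423 or t ~= -2.1077.
Neither value makes a denominator zero (t != -6, t != -1), so both are valid.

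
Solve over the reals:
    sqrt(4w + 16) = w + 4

w = -4 or w = 0

Square both sides: 4w + 16 = (w + 4)^2.
Expand and rearrange: w^2 + 4w = 0.
Solving gives w = 0 or w = -4.
Check each candidate in the original equation:
  w = 0: sqrt(16) = 4, while w + 4 = 4 — valid.
  w = -4: sqrt(0) = 0, while w + 4 = 0 — valid.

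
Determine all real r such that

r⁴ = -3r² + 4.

Let u = r². The equation becomes u² + 3u - 4 = 0.
Factor: (u + 4)(u - 1) = 0, so u = -4 or u = 1.
r² = -4 < 0 has no real solution.
r² = 1 gives r = ±1.

r = -1 or r = 1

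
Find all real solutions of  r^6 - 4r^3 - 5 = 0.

Let u = r^3. The equation becomes u^2 - 4u - 5 = 0.
Factor: (u - 5)(u + 1) = 0, so u = 5 or u = -1.
r^3 = 5 gives r = (5)^(1/3) ~= 1.71.
r^3 = -1 gives r = -1.

r = -1 or r = 1.71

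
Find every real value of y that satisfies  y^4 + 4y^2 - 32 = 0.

Let u = y^2. The equation becomes u^2 + 4u - 32 = 0.
Factor: (u + 8)(u - 4) = 0, so u = -8 or u = 4.
y^2 = -8 < 0 has no real solution.
y^2 = 4 gives y = +/-2.

y = -2 or y = 2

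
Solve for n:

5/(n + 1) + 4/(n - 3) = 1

n = 0.783 or n = 10.217

Multiply both sides by (n + 1)(n - 3):
5(n - 3) + 4(n + 1) = (n + 1)(n - 3).
Expand and collect terms: n^2 - 11n + 8 = 0.
By the quadratic formula, n = (11 +/- sqrt(89)) / 2, so n ~= 10.217 or n ~= 0.783.
Neither value makes a denominator zero (n != -1, n != 3), so both are valid.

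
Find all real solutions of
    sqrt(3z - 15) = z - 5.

Square both sides: 3z - 15 = (z - 5)^2.
Expand and rearrange: z^2 - 13z + 40 = 0.
Solving gives z = 8 or z = 5.
Check each candidate in the original equation:
  z = 8: sqrt(9) = 3, while z - 5 = 3 — valid.
  z = 5: sqrt(0) = 0, while z - 5 = 0 — valid.

z = 5 or z = 8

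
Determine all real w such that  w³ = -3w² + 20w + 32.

Rearrange: w³ + 3w² - 20w - 32 = 0.
Possible rational roots are divisors of -32. Testing w = 4 gives 0, so (w - 4) is a factor.
Divide: w³ + 3w² - 20w - 32 = (w - 4)(w² + 7w + 8).
Apply the quadratic formula to w² + 7w + 8 = 0: w = (-7 ± √17)/2, i.e. w ≈ -1.4384 or w ≈ -5.5616.

w = -5.5616 or w = -1.4384 or w = 4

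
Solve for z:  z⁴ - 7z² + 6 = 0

Let u = z². The equation becomes u² - 7u + 6 = 0.
Factor: (u - 1)(u - 6) = 0, so u = 1 or u = 6.
z² = 1 gives z = ±1.
z² = 6 gives z = ±√(6) ≈ ±2.4495.

z = -2.4495 or z = -1 or z = 1 or z = 2.4495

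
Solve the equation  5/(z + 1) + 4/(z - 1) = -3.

Multiply both sides by (z + 1)(z - 1):
5(z - 1) + 4(z + 1) = -3(z + 1)(z - 1).
Expand and collect terms: -3z^2 - 9z + 4 = 0.
By the quadratic formula, z = (9 +/- sqrt(129)) / -6, so z ~= -3.393 or z ~= 0.393.
Neither value makes a denominator zero (z != -1, z != 1), so both are valid.

z = -3.393 or z = 0.393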